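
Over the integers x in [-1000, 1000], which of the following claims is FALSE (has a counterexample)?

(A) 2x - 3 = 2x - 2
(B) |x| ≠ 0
(A) x = 0: LHS = 2·0 - 3 = -3, RHS = 2·0 - 2 = -2; -3 = -2 — FAILS
(B) x = 0: LHS = |0| = 0; 0 ≠ 0 — FAILS

Answer: Both A and B are false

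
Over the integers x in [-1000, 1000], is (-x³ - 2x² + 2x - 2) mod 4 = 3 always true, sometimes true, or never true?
Holds at x = -1: LHS = (-(-1)³ - 2·(-1)² + 2·(-1) - 2) mod 4 = (-5) mod 4 = 3; 3 = 3 — holds
Fails at x = 0: LHS = (-0³ - 2·0² + 2·0 - 2) mod 4 = (-2) mod 4 = 2; 2 = 3 — FAILS
It is satisfied by some integers in the range but not all.

Answer: Sometimes true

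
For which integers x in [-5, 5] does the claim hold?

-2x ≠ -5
Track d = LHS − RHS over the integers in [-5, 5]. Equality would need d = 0, but d changes sign only between consecutive integers, jumping over 0:
x = 2: LHS = -2·2 = -4; -4 ≠ -5 — holds  (d = 1)
x = 3: LHS = -2·3 = -6; -6 ≠ -5 — holds  (d = -1)
Away from these crossings d keeps a constant sign, and checking every integer in [-5, 5] confirms d ≠ 0 throughout. Hence the two sides are never equal, so the relation holds for every integer in [-5, 5].

Answer: All integers in [-5, 5]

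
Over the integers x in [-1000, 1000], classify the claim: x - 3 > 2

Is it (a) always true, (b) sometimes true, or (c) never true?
Holds at x = 6: LHS = 6 - 3 = 3; 3 > 2 — holds
Fails at x = 0: LHS = 0 - 3 = -3; -3 > 2 — FAILS
It is satisfied by some integers in the range but not all.

Answer: Sometimes true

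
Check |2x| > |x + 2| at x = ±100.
x = 100: LHS = |2·100| = |200| = 200, RHS = |100 + 2| = |102| = 102; 200 > 102 — holds
x = -100: LHS = |2·(-100)| = |-200| = 200, RHS = |(-100) + 2| = |-98| = 98; 200 > 98 — holds

Answer: Yes, holds for both x = 100 and x = -100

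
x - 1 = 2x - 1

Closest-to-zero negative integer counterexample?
Testing negative integers from -1 downward:
x = -1: LHS = (-1) - 1 = -2, RHS = 2·(-1) - 1 = -3; -2 = -3 — FAILS  ← closest negative counterexample to 0

Answer: x = -1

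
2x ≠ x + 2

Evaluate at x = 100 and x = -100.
x = 100: LHS = 2·100 = 200, RHS = 100 + 2 = 102; 200 ≠ 102 — holds
x = -100: LHS = 2·(-100) = -200, RHS = (-100) + 2 = -98; -200 ≠ -98 — holds

Answer: Yes, holds for both x = 100 and x = -100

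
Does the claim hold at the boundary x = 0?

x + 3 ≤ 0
x = 0: LHS = 0 + 3 = 3; 3 ≤ 0 — FAILS

The relation fails at x = 0, so x = 0 is a counterexample.

Answer: No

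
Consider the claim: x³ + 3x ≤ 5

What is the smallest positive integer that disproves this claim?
Testing positive integers:
x = 1: LHS = 1³ + 3·1 = 4; 4 ≤ 5 — holds
x = 2: LHS = 2³ + 3·2 = 14; 14 ≤ 5 — FAILS  ← smallest positive counterexample

Answer: x = 2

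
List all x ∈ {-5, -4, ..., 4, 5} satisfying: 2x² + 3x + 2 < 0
Over all integers in [-5, 5], LHS − RHS is smallest at x = -1, where it equals 1:
x = -1: LHS = 2·(-1)² + 3·(-1) + 2 = 1; 1 < 0 — FAILS
At the ends of the range:
x = -5: LHS = 2·(-5)² + 3·(-5) + 2 = 37; 37 < 0 — FAILS
x = 5: LHS = 2·5² + 3·5 + 2 = 67; 67 < 0 — FAILS
Hence LHS − RHS is never negative, i.e. LHS ≥ RHS throughout, so the claimed relation (<) fails for every integer in [-5, 5].

Answer: None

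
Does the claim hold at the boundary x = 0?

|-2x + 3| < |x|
x = 0: LHS = |-2·0 + 3| = |3| = 3, RHS = |0| = 0; 3 < 0 — FAILS

The relation fails at x = 0, so x = 0 is a counterexample.

Answer: No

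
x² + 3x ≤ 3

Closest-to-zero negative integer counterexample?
Testing negative integers from -1 downward:
x = -1: LHS = (-1)² + 3·(-1) = -2; -2 ≤ 3 — holds
x = -2: LHS = (-2)² + 3·(-2) = -2; -2 ≤ 3 — holds
x = -3: LHS = (-3)² + 3·(-3) = 0; 0 ≤ 3 — holds
x = -4: LHS = (-4)² + 3·(-4) = 4; 4 ≤ 3 — FAILS  ← closest negative counterexample to 0

Answer: x = -4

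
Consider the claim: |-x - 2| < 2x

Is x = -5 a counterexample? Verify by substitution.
Substitute x = -5 into the relation:
x = -5: LHS = |-(-5) - 2| = |3| = 3, RHS = 2·(-5) = -10; 3 < -10 — FAILS

Since the claim fails at x = -5, this value is a counterexample.

Answer: Yes, x = -5 is a counterexample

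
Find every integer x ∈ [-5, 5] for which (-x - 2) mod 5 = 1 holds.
Holds for: {-3, 2}
Fails for: {-5, -4, -2, -1, 0, 1, 3, 4, 5}

Answer: {-3, 2}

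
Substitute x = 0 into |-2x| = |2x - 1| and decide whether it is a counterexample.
Substitute x = 0 into the relation:
x = 0: LHS = |-2·0| = |0| = 0, RHS = |2·0 - 1| = |-1| = 1; 0 = 1 — FAILS

Since the claim fails at x = 0, this value is a counterexample.

Answer: Yes, x = 0 is a counterexample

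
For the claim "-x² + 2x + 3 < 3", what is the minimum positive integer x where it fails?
Testing positive integers:
x = 1: LHS = -1² + 2·1 + 3 = 4; 4 < 3 — FAILS  ← smallest positive counterexample

Answer: x = 1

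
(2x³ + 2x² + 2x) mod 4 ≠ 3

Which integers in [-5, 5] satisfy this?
For a polynomial with integer coefficients, its value mod 4 depends only on x mod 4, so it suffices to check one representative of each residue class, x = 0, 1, 2, 3:
x = 0: LHS = (2·0³ + 2·0² + 2·0) mod 4 = 0 mod 4 = 0; 0 ≠ 3 — holds
x = 1: LHS = (2·1³ + 2·1² + 2·1) mod 4 = 6 mod 4 = 2; 2 ≠ 3 — holds
x = 2: LHS = (2·2³ + 2·2² + 2·2) mod 4 = 28 mod 4 = 0; 0 ≠ 3 — holds
x = 3: LHS = (2·3³ + 2·3² + 2·3) mod 4 = 78 mod 4 = 2; 2 ≠ 3 — holds
The relation holds in every residue class, so the relation holds for every integer in [-5, 5].

Answer: All integers in [-5, 5]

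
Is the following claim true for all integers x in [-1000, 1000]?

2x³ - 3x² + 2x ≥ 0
The claim fails at x = -1:
x = -1: LHS = 2·(-1)³ - 3·(-1)² + 2·(-1) = -7; -7 ≥ 0 — FAILS

Because a single integer refutes it, the statement is false.

Answer: False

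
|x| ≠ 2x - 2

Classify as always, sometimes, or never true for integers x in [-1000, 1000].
Holds at x = 0: LHS = |0| = 0, RHS = 2·0 - 2 = -2; 0 ≠ -2 — holds
Fails at x = 2: LHS = |2| = 2, RHS = 2·2 - 2 = 2; 2 ≠ 2 — FAILS
It is satisfied by some integers in the range but not all.

Answer: Sometimes true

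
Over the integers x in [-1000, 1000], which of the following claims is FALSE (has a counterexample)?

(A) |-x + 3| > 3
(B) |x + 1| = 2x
(A) x = 0: LHS = |-0 + 3| = |3| = 3; 3 > 3 — FAILS
(B) x = 0: LHS = |0 + 1| = |1| = 1, RHS = 2·0 = 0; 1 = 0 — FAILS

Answer: Both A and B are false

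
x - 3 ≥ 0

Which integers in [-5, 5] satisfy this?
Holds for: {3, 4, 5}
Fails for: {-5, -4, -3, -2, -1, 0, 1, 2}

Answer: {3, 4, 5}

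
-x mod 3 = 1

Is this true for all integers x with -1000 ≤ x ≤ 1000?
The claim fails at x = 0:
x = 0: LHS = (-0) mod 3 = 0 mod 3 = 0; 0 = 1 — FAILS

Because a single integer refutes it, the statement is false.

Answer: False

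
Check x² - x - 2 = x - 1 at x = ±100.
x = 100: LHS = 100² - 100 - 2 = 9898, RHS = 100 - 1 = 99; 9898 = 99 — FAILS
x = -100: LHS = (-100)² - (-100) - 2 = 10098, RHS = (-100) - 1 = -101; 10098 = -101 — FAILS

Answer: No, fails for both x = 100 and x = -100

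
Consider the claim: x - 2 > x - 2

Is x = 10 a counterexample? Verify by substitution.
Substitute x = 10 into the relation:
x = 10: LHS = 10 - 2 = 8, RHS = 10 - 2 = 8; 8 > 8 — FAILS

Since the claim fails at x = 10, this value is a counterexample.

Answer: Yes, x = 10 is a counterexample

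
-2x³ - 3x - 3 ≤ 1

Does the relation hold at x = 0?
x = 0: LHS = -2·0³ - 3·0 - 3 = -3; -3 ≤ 1 — holds

The relation is satisfied at x = 0.

Answer: Yes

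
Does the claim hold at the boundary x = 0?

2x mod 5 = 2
x = 0: LHS = (2·0) mod 5 = 0 mod 5 = 0; 0 = 2 — FAILS

The relation fails at x = 0, so x = 0 is a counterexample.

Answer: No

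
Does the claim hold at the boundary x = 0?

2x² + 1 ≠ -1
x = 0: LHS = 2·0² + 1 = 1; 1 ≠ -1 — holds

The relation is satisfied at x = 0.

Answer: Yes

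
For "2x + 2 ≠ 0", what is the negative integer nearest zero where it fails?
Testing negative integers from -1 downward:
x = -1: LHS = 2·(-1) + 2 = 0; 0 ≠ 0 — FAILS  ← closest negative counterexample to 0

Answer: x = -1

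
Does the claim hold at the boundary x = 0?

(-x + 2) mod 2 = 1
x = 0: LHS = (-0 + 2) mod 2 = 2 mod 2 = 0; 0 = 1 — FAILS

The relation fails at x = 0, so x = 0 is a counterexample.

Answer: No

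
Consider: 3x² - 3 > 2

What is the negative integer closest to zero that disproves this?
Testing negative integers from -1 downward:
x = -1: LHS = 3·(-1)² - 3 = 0; 0 > 2 — FAILS  ← closest negative counterexample to 0

Answer: x = -1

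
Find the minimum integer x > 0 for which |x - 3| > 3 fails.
Testing positive integers:
x = 1: LHS = |1 - 3| = |-2| = 2; 2 > 3 — FAILS  ← smallest positive counterexample

Answer: x = 1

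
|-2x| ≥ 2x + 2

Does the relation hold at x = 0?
x = 0: LHS = |-2·0| = |0| = 0, RHS = 2·0 + 2 = 2; 0 ≥ 2 — FAILS

The relation fails at x = 0, so x = 0 is a counterexample.

Answer: No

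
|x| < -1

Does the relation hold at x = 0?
x = 0: LHS = |0| = 0; 0 < -1 — FAILS

The relation fails at x = 0, so x = 0 is a counterexample.

Answer: No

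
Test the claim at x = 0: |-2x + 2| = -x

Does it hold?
x = 0: LHS = |-2·0 + 2| = |2| = 2, RHS = -0 = 0; 2 = 0 — FAILS

The relation fails at x = 0, so x = 0 is a counterexample.

Answer: No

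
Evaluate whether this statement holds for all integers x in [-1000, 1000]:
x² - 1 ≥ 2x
The claim fails at x = 0:
x = 0: LHS = 0² - 1 = -1, RHS = 2·0 = 0; -1 ≥ 0 — FAILS

Because a single integer refutes it, the statement is false.

Answer: False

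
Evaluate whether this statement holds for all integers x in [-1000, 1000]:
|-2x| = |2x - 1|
The claim fails at x = 0:
x = 0: LHS = |-2·0| = |0| = 0, RHS = |2·0 - 1| = |-1| = 1; 0 = 1 — FAILS

Because a single integer refutes it, the statement is false.

Answer: False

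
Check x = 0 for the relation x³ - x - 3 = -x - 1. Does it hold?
x = 0: LHS = 0³ - 0 - 3 = -3, RHS = -0 - 1 = -1; -3 = -1 — FAILS

The relation fails at x = 0, so x = 0 is a counterexample.

Answer: No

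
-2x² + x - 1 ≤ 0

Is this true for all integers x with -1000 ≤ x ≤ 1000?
Over all integers in [-1000, 1000], LHS − RHS is largest at x = 0, where it equals -1:
x = 0: LHS = -2·0² + 0 - 1 = -1; -1 ≤ 0 — holds
At the ends of the range:
x = -1000: LHS = -2·(-1000)² + (-1000) - 1 = -2001001; -2001001 ≤ 0 — holds
x = 1000: LHS = -2·1000² + 1000 - 1 = -1999001; -1999001 ≤ 0 — holds
Hence LHS − RHS is never positive, i.e. LHS ≤ RHS throughout, so the relation holds for every integer in [-1000, 1000].

No counterexample exists.

Answer: True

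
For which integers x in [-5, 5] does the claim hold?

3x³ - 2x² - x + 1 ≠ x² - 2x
Track d = LHS − RHS over the integers in [-5, 5]. Equality would need d = 0, but d changes sign only between consecutive integers, jumping over 0:
x = -1: LHS = 3·(-1)³ - 2·(-1)² - (-1) + 1 = -3, RHS = (-1)² - 2·(-1) = 3; -3 ≠ 3 — holds  (d = -6)
x = 0: LHS = 3·0³ - 2·0² - 0 + 1 = 1, RHS = 0² - 2·0 = 0; 1 ≠ 0 — holds  (d = 1)
Away from these crossings d keeps a constant sign, and checking every integer in [-5, 5] confirms d ≠ 0 throughout. Hence the two sides are never equal, so the relation holds for every integer in [-5, 5].

Answer: All integers in [-5, 5]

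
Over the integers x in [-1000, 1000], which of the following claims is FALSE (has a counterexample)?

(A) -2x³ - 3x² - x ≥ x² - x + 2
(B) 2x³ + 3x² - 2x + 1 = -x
(A) x = 0: LHS = -2·0³ - 3·0² - 0 = 0, RHS = 0² - 0 + 2 = 2; 0 ≥ 2 — FAILS
(B) x = 0: LHS = 2·0³ + 3·0² - 2·0 + 1 = 1, RHS = -0 = 0; 1 = 0 — FAILS

Answer: Both A and B are false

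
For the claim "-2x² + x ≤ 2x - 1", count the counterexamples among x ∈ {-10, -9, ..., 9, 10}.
Counterexamples in [-10, 10]: {0}.

Counting them gives 1 values.

Answer: 1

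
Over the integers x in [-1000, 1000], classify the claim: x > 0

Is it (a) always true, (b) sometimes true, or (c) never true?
Holds at x = 1: 1 > 0 — holds
Fails at x = 0: 0 > 0 — FAILS
It is satisfied by some integers in the range but not all.

Answer: Sometimes true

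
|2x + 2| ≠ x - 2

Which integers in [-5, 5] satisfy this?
Over all integers in [-5, 5], LHS − RHS is always positive; it is smallest at x = -1, where it equals 3:
x = -1: LHS = |2·(-1) + 2| = |0| = 0, RHS = (-1) - 2 = -3; 0 ≠ -3 — holds
At the ends of the range:
x = -5: LHS = |2·(-5) + 2| = |-8| = 8, RHS = (-5) - 2 = -7; 8 ≠ -7 — holds
x = 5: LHS = |2·5 + 2| = |12| = 12, RHS = 5 - 2 = 3; 12 ≠ 3 — holds
Hence LHS − RHS is never 0, i.e. the two sides are never equal, so the relation holds for every integer in [-5, 5].

Answer: All integers in [-5, 5]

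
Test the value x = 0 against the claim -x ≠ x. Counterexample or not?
Substitute x = 0 into the relation:
x = 0: LHS = -0 = 0; 0 ≠ 0 — FAILS

Since the claim fails at x = 0, this value is a counterexample.

Answer: Yes, x = 0 is a counterexample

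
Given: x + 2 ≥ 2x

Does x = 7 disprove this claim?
Substitute x = 7 into the relation:
x = 7: LHS = 7 + 2 = 9, RHS = 2·7 = 14; 9 ≥ 14 — FAILS

Since the claim fails at x = 7, this value is a counterexample.

Answer: Yes, x = 7 is a counterexample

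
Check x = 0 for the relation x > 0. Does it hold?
x = 0: 0 > 0 — FAILS

The relation fails at x = 0, so x = 0 is a counterexample.

Answer: No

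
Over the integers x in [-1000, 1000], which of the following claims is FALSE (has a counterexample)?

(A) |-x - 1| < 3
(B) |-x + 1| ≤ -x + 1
(A) x = 2: LHS = |-2 - 1| = |-3| = 3; 3 < 3 — FAILS
(B) x = 2: LHS = |-2 + 1| = |-1| = 1, RHS = -2 + 1 = -1; 1 ≤ -1 — FAILS

Answer: Both A and B are false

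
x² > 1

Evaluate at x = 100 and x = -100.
x = 100: LHS = 100² = 10000; 10000 > 1 — holds
x = -100: LHS = (-100)² = 10000; 10000 > 1 — holds

Answer: Yes, holds for both x = 100 and x = -100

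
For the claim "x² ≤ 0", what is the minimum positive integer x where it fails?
Testing positive integers:
x = 1: LHS = 1² = 1; 1 ≤ 0 — FAILS  ← smallest positive counterexample

Answer: x = 1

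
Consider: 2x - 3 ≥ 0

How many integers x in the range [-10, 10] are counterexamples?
Counterexamples in [-10, 10]: {-10, -9, -8, -7, -6, -5, -4, -3, -2, -1, 0, 1}.

Counting them gives 12 values.

Answer: 12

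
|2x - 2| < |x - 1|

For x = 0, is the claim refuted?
Substitute x = 0 into the relation:
x = 0: LHS = |2·0 - 2| = |-2| = 2, RHS = |0 - 1| = |-1| = 1; 2 < 1 — FAILS

Since the claim fails at x = 0, this value is a counterexample.

Answer: Yes, x = 0 is a counterexample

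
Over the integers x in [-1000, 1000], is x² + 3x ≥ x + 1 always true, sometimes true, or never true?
Holds at x = 1: LHS = 1² + 3·1 = 4, RHS = 1 + 1 = 2; 4 ≥ 2 — holds
Fails at x = 0: LHS = 0² + 3·0 = 0, RHS = 0 + 1 = 1; 0 ≥ 1 — FAILS
It is satisfied by some integers in the range but not all.

Answer: Sometimes true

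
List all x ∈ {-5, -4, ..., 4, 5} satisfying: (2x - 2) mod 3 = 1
Holds for: {-3, 0, 3}
Fails for: {-5, -4, -2, -1, 1, 2, 4, 5}

Answer: {-3, 0, 3}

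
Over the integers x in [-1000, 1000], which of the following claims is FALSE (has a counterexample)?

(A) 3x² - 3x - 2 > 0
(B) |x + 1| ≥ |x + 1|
(A) x = 0: LHS = 3·0² - 3·0 - 2 = -2; -2 > 0 — FAILS

(B) Over all integers in [-1000, 1000], LHS − RHS is smallest at x = 0, where it equals 0:
x = 0: LHS = |0 + 1| = |1| = 1, RHS = |0 + 1| = |1| = 1; 1 ≥ 1 — holds
At the ends of the range:
x = -1000: LHS = |(-1000) + 1| = |-999| = 999, RHS = |(-1000) + 1| = |-999| = 999; 999 ≥ 999 — holds
x = 1000: LHS = |1000 + 1| = |1001| = 1001, RHS = |1000 + 1| = |1001| = 1001; 1001 ≥ 1001 — holds
Hence LHS − RHS is never negative, i.e. LHS ≥ RHS throughout, so the relation holds for every integer in [-1000, 1000].

Only (A) has a counterexample.

Answer: A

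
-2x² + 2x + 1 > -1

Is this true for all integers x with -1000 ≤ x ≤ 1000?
The claim fails at x = -1:
x = -1: LHS = -2·(-1)² + 2·(-1) + 1 = -3; -3 > -1 — FAILS

Because a single integer refutes it, the statement is false.

Answer: False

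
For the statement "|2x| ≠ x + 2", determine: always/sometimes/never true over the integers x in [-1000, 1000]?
Holds at x = 0: LHS = |2·0| = |0| = 0, RHS = 0 + 2 = 2; 0 ≠ 2 — holds
Fails at x = 2: LHS = |2·2| = |4| = 4, RHS = 2 + 2 = 4; 4 ≠ 4 — FAILS
It is satisfied by some integers in the range but not all.

Answer: Sometimes true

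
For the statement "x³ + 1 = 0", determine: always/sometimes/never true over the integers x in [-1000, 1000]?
Holds at x = -1: LHS = (-1)³ + 1 = 0; 0 = 0 — holds
Fails at x = 0: LHS = 0³ + 1 = 1; 1 = 0 — FAILS
It is satisfied by some integers in the range but not all.

Answer: Sometimes true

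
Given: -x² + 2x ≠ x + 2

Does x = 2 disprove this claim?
Substitute x = 2 into the relation:
x = 2: LHS = -2² + 2·2 = 0, RHS = 2 + 2 = 4; 0 ≠ 4 — holds

The relation holds at x = 2, so it is not a counterexample.

Answer: No, x = 2 is not a counterexample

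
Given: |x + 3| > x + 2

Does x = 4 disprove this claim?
Substitute x = 4 into the relation:
x = 4: LHS = |4 + 3| = |7| = 7, RHS = 4 + 2 = 6; 7 > 6 — holds

The relation holds at x = 4, so it is not a counterexample.

Answer: No, x = 4 is not a counterexample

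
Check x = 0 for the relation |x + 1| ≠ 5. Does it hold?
x = 0: LHS = |0 + 1| = |1| = 1; 1 ≠ 5 — holds

The relation is satisfied at x = 0.

Answer: Yes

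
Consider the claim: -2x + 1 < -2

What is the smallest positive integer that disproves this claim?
Testing positive integers:
x = 1: LHS = -2·1 + 1 = -1; -1 < -2 — FAILS  ← smallest positive counterexample

Answer: x = 1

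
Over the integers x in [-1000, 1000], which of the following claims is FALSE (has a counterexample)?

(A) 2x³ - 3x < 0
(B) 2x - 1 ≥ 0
(A) x = 0: LHS = 2·0³ - 3·0 = 0; 0 < 0 — FAILS
(B) x = 0: LHS = 2·0 - 1 = -1; -1 ≥ 0 — FAILS

Answer: Both A and B are false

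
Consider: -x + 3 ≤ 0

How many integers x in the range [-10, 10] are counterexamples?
Counterexamples in [-10, 10]: {-10, -9, -8, -7, -6, -5, -4, -3, -2, -1, 0, 1, 2}.

Counting them gives 13 values.

Answer: 13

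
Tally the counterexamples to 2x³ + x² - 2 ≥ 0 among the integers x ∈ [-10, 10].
Counterexamples in [-10, 10]: {-10, -9, -8, -7, -6, -5, -4, -3, -2, -1, 0}.

Counting them gives 11 values.

Answer: 11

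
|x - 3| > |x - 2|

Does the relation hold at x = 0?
x = 0: LHS = |0 - 3| = |-3| = 3, RHS = |0 - 2| = |-2| = 2; 3 > 2 — holds

The relation is satisfied at x = 0.

Answer: Yes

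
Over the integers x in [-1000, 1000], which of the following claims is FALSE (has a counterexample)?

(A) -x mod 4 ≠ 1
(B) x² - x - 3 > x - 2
(A) x = -1: LHS = (-(-1)) mod 4 = 1 mod 4 = 1; 1 ≠ 1 — FAILS
(B) x = 0: LHS = 0² - 0 - 3 = -3, RHS = 0 - 2 = -2; -3 > -2 — FAILS

Answer: Both A and B are false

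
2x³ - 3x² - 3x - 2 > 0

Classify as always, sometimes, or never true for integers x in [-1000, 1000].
Holds at x = 3: LHS = 2·3³ - 3·3² - 3·3 - 2 = 16; 16 > 0 — holds
Fails at x = 0: LHS = 2·0³ - 3·0² - 3·0 - 2 = -2; -2 > 0 — FAILS
It is satisfied by some integers in the range but not all.

Answer: Sometimes true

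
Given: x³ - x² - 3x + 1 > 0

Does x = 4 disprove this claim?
Substitute x = 4 into the relation:
x = 4: LHS = 4³ - 4² - 3·4 + 1 = 37; 37 > 0 — holds

The claim holds here, so x = 4 is not a counterexample. (A counterexample exists elsewhere, e.g. x = 1.)

Answer: No, x = 4 is not a counterexample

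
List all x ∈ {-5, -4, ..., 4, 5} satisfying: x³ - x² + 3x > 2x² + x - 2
Holds for: {0, 1, 2, 3, 4, 5}
Fails for: {-5, -4, -3, -2, -1}

Answer: {0, 1, 2, 3, 4, 5}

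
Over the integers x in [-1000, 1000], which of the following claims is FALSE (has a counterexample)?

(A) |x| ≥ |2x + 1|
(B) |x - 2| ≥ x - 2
(A) x = 0: LHS = |0| = 0, RHS = |2·0 + 1| = |1| = 1; 0 ≥ 1 — FAILS

(B) Over all integers in [-1000, 1000], LHS − RHS is smallest at x = 2, where it equals 0:
x = 2: LHS = |2 - 2| = |0| = 0, RHS = 2 - 2 = 0; 0 ≥ 0 — holds
At the ends of the range:
x = -1000: LHS = |(-1000) - 2| = |-1002| = 1002, RHS = (-1000) - 2 = -1002; 1002 ≥ -1002 — holds
x = 1000: LHS = |1000 - 2| = |998| = 998, RHS = 1000 - 2 = 998; 998 ≥ 998 — holds
Hence LHS − RHS is never negative, i.e. LHS ≥ RHS throughout, so the relation holds for every integer in [-1000, 1000].

Only (A) has a counterexample.

Answer: A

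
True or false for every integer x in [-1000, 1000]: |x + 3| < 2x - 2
The claim fails at x = 0:
x = 0: LHS = |0 + 3| = |3| = 3, RHS = 2·0 - 2 = -2; 3 < -2 — FAILS

Because a single integer refutes it, the statement is false.

Answer: False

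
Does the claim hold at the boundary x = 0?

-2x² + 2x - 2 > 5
x = 0: LHS = -2·0² + 2·0 - 2 = -2; -2 > 5 — FAILS

The relation fails at x = 0, so x = 0 is a counterexample.

Answer: No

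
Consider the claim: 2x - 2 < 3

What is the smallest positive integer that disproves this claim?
Testing positive integers:
x = 1: LHS = 2·1 - 2 = 0; 0 < 3 — holds
x = 2: LHS = 2·2 - 2 = 2; 2 < 3 — holds
x = 3: LHS = 2·3 - 2 = 4; 4 < 3 — FAILS  ← smallest positive counterexample

Answer: x = 3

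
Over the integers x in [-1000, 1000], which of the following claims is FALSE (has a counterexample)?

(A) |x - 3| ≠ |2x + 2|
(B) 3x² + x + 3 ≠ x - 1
(A) x = -5: LHS = |(-5) - 3| = |-8| = 8, RHS = |2·(-5) + 2| = |-8| = 8; 8 ≠ 8 — FAILS

(B) Over all integers in [-1000, 1000], LHS − RHS is always positive; it is smallest at x = 0, where it equals 4:
x = 0: LHS = 3·0² + 0 + 3 = 3, RHS = 0 - 1 = -1; 3 ≠ -1 — holds
At the ends of the range:
x = -1000: LHS = 3·(-1000)² + (-1000) + 3 = 2999003, RHS = (-1000) - 1 = -1001; 2999003 ≠ -1001 — holds
x = 1000: LHS = 3·1000² + 1000 + 3 = 3001003, RHS = 1000 - 1 = 999; 3001003 ≠ 999 — holds
Hence LHS − RHS is never 0, i.e. the two sides are never equal, so the relation holds for every integer in [-1000, 1000].

Only (A) has a counterexample.

Answer: A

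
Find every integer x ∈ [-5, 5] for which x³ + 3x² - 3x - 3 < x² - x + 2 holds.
Holds for: {-5, -4, -3, -2, -1, 0, 1}
Fails for: {2, 3, 4, 5}

Answer: {-5, -4, -3, -2, -1, 0, 1}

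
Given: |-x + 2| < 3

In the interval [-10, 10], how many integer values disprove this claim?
Counterexamples in [-10, 10]: {-10, -9, -8, -7, -6, -5, -4, -3, -2, -1, 5, 6, 7, 8, 9, 10}.

Counting them gives 16 values.

Answer: 16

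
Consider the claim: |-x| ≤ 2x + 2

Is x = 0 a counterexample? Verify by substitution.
Substitute x = 0 into the relation:
x = 0: LHS = |-0| = |0| = 0, RHS = 2·0 + 2 = 2; 0 ≤ 2 — holds

The claim holds here, so x = 0 is not a counterexample. (A counterexample exists elsewhere, e.g. x = -1.)

Answer: No, x = 0 is not a counterexample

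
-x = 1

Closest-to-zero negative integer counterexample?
Testing negative integers from -1 downward:
x = -1: LHS = -(-1) = 1; 1 = 1 — holds
x = -2: LHS = -(-2) = 2; 2 = 1 — FAILS  ← closest negative counterexample to 0

Answer: x = -2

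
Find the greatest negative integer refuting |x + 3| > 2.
Testing negative integers from -1 downward:
x = -1: LHS = |(-1) + 3| = |2| = 2; 2 > 2 — FAILS  ← closest negative counterexample to 0

Answer: x = -1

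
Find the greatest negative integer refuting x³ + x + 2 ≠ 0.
Testing negative integers from -1 downward:
x = -1: LHS = (-1)³ + (-1) + 2 = 0; 0 ≠ 0 — FAILS  ← closest negative counterexample to 0

Answer: x = -1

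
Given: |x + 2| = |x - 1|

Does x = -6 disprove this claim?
Substitute x = -6 into the relation:
x = -6: LHS = |(-6) + 2| = |-4| = 4, RHS = |(-6) - 1| = |-7| = 7; 4 = 7 — FAILS

Since the claim fails at x = -6, this value is a counterexample.

Answer: Yes, x = -6 is a counterexample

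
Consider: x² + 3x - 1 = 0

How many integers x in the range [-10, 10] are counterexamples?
Counterexamples in [-10, 10]: {-10, -9, -8, -7, -6, -5, -4, -3, -2, -1, 0, 1, 2, 3, 4, 5, 6, 7, 8, 9, 10}.

Counting them gives 21 values.

Answer: 21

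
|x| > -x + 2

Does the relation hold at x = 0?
x = 0: LHS = |0| = 0, RHS = -0 + 2 = 2; 0 > 2 — FAILS

The relation fails at x = 0, so x = 0 is a counterexample.

Answer: No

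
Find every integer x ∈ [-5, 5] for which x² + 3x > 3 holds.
Holds for: {-5, -4, 1, 2, 3, 4, 5}
Fails for: {-3, -2, -1, 0}

Answer: {-5, -4, 1, 2, 3, 4, 5}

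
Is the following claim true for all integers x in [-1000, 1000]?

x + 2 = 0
The claim fails at x = 0:
x = 0: LHS = 0 + 2 = 2; 2 = 0 — FAILS

Because a single integer refutes it, the statement is false.

Answer: False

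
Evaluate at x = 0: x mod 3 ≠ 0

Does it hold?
x = 0: LHS = 0 mod 3 = 0; 0 ≠ 0 — FAILS

The relation fails at x = 0, so x = 0 is a counterexample.

Answer: No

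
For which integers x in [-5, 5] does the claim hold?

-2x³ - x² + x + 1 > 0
Holds for: {-5, -4, -3, -2, -1, 0}
Fails for: {1, 2, 3, 4, 5}

Answer: {-5, -4, -3, -2, -1, 0}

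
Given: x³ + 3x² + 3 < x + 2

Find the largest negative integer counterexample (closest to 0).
Testing negative integers from -1 downward:
x = -1: LHS = (-1)³ + 3·(-1)² + 3 = 5, RHS = (-1) + 2 = 1; 5 < 1 — FAILS  ← closest negative counterexample to 0

Answer: x = -1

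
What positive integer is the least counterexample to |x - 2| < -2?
Testing positive integers:
x = 1: LHS = |1 - 2| = |-1| = 1; 1 < -2 — FAILS  ← smallest positive counterexample

Answer: x = 1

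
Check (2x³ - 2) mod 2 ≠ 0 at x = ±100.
x = 100: LHS = (2·100³ - 2) mod 2 = 1999998 mod 2 = 0; 0 ≠ 0 — FAILS
x = -100: LHS = (2·(-100)³ - 2) mod 2 = (-2000002) mod 2 = 0; 0 ≠ 0 — FAILS

Answer: No, fails for both x = 100 and x = -100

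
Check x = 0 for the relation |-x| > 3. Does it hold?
x = 0: LHS = |-0| = |0| = 0; 0 > 3 — FAILS

The relation fails at x = 0, so x = 0 is a counterexample.

Answer: No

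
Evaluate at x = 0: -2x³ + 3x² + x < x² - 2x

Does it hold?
x = 0: LHS = -2·0³ + 3·0² + 0 = 0, RHS = 0² - 2·0 = 0; 0 < 0 — FAILS

The relation fails at x = 0, so x = 0 is a counterexample.

Answer: No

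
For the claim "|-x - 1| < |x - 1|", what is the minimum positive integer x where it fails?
Testing positive integers:
x = 1: LHS = |-1 - 1| = |-2| = 2, RHS = |1 - 1| = |0| = 0; 2 < 0 — FAILS  ← smallest positive counterexample

Answer: x = 1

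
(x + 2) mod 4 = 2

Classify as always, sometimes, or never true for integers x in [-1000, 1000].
Holds at x = 0: LHS = (0 + 2) mod 4 = 2 mod 4 = 2; 2 = 2 — holds
Fails at x = 1: LHS = (1 + 2) mod 4 = 3 mod 4 = 3; 3 = 2 — FAILS
It is satisfied by some integers in the range but not all.

Answer: Sometimes true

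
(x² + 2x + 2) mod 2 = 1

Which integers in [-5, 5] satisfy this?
Holds for: {-5, -3, -1, 1, 3, 5}
Fails for: {-4, -2, 0, 2, 4}

Answer: {-5, -3, -1, 1, 3, 5}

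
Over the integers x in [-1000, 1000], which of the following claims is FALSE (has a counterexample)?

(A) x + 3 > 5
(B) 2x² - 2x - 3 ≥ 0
(A) x = 0: LHS = 0 + 3 = 3; 3 > 5 — FAILS
(B) x = 0: LHS = 2·0² - 2·0 - 3 = -3; -3 ≥ 0 — FAILS

Answer: Both A and B are false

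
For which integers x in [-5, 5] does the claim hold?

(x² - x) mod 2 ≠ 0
For a polynomial with integer coefficients, its value mod 2 depends only on x mod 2, so it suffices to check one representative of each residue class, x = 0, 1:
x = 0: LHS = (0² - 0) mod 2 = 0 mod 2 = 0; 0 ≠ 0 — FAILS
x = 1: LHS = (1² - 1) mod 2 = 0 mod 2 = 0; 0 ≠ 0 — FAILS
The relation fails in every residue class, so the claimed relation (≠) fails for every integer in [-5, 5].

Answer: None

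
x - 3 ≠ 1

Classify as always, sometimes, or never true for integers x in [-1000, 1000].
Holds at x = 0: LHS = 0 - 3 = -3; -3 ≠ 1 — holds
Fails at x = 4: LHS = 4 - 3 = 1; 1 ≠ 1 — FAILS
It is satisfied by some integers in the range but not all.

Answer: Sometimes true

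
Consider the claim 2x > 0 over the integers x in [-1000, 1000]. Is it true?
The claim fails at x = 0:
x = 0: LHS = 2·0 = 0; 0 > 0 — FAILS

Because a single integer refutes it, the statement is false.

Answer: False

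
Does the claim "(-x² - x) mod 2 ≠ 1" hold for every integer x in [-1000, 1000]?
For a polynomial with integer coefficients, its value mod 2 depends only on x mod 2, so it suffices to check one representative of each residue class, x = 0, 1:
x = 0: LHS = (-0² - 0) mod 2 = 0 mod 2 = 0; 0 ≠ 1 — holds
x = 1: LHS = (-1² - 1) mod 2 = (-2) mod 2 = 0; 0 ≠ 1 — holds
The relation holds in every residue class, so the relation holds for every integer in [-1000, 1000].

No counterexample exists.

Answer: True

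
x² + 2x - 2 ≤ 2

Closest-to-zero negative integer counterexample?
Testing negative integers from -1 downward:
x = -1: LHS = (-1)² + 2·(-1) - 2 = -3; -3 ≤ 2 — holds
x = -2: LHS = (-2)² + 2·(-2) - 2 = -2; -2 ≤ 2 — holds
x = -3: LHS = (-3)² + 2·(-3) - 2 = 1; 1 ≤ 2 — holds
x = -4: LHS = (-4)² + 2·(-4) - 2 = 6; 6 ≤ 2 — FAILS  ← closest negative counterexample to 0

Answer: x = -4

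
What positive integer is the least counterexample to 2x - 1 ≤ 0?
Testing positive integers:
x = 1: LHS = 2·1 - 1 = 1; 1 ≤ 0 — FAILS  ← smallest positive counterexample

Answer: x = 1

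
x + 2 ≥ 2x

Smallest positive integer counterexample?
Testing positive integers:
x = 1: LHS = 1 + 2 = 3, RHS = 2·1 = 2; 3 ≥ 2 — holds
x = 2: LHS = 2 + 2 = 4, RHS = 2·2 = 4; 4 ≥ 4 — holds
x = 3: LHS = 3 + 2 = 5, RHS = 2·3 = 6; 5 ≥ 6 — FAILS  ← smallest positive counterexample

Answer: x = 3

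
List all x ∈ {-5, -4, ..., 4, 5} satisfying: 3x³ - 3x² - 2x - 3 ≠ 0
Track d = LHS − RHS over the integers in [-5, 5]. Equality would need d = 0, but d changes sign only between consecutive integers, jumping over 0:
x = 1: LHS = 3·1³ - 3·1² - 2·1 - 3 = -5; -5 ≠ 0 — holds  (d = -5)
x = 2: LHS = 3·2³ - 3·2² - 2·2 - 3 = 5; 5 ≠ 0 — holds  (d = 5)
Away from these crossings d keeps a constant sign, and checking every integer in [-5, 5] confirms d ≠ 0 throughout. Hence the two sides are never equal, so the relation holds for every integer in [-5, 5].

Answer: All integers in [-5, 5]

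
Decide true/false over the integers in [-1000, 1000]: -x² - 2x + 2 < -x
The claim fails at x = 0:
x = 0: LHS = -0² - 2·0 + 2 = 2, RHS = -0 = 0; 2 < 0 — FAILS

Because a single integer refutes it, the statement is false.

Answer: False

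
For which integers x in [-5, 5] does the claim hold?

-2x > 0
Holds for: {-5, -4, -3, -2, -1}
Fails for: {0, 1, 2, 3, 4, 5}

Answer: {-5, -4, -3, -2, -1}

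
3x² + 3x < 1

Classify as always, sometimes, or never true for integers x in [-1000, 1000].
Holds at x = 0: LHS = 3·0² + 3·0 = 0; 0 < 1 — holds
Fails at x = 1: LHS = 3·1² + 3·1 = 6; 6 < 1 — FAILS
It is satisfied by some integers in the range but not all.

Answer: Sometimes true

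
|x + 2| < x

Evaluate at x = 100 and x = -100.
x = 100: LHS = |100 + 2| = |102| = 102; 102 < 100 — FAILS
x = -100: LHS = |(-100) + 2| = |-98| = 98; 98 < -100 — FAILS

Answer: No, fails for both x = 100 and x = -100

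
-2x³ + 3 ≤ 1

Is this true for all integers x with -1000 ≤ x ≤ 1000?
The claim fails at x = 0:
x = 0: LHS = -2·0³ + 3 = 3; 3 ≤ 1 — FAILS

Because a single integer refutes it, the statement is false.

Answer: False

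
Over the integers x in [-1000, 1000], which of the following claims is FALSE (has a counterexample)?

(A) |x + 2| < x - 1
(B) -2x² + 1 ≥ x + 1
(A) x = 0: LHS = |0 + 2| = |2| = 2, RHS = 0 - 1 = -1; 2 < -1 — FAILS
(B) x = 1: LHS = -2·1² + 1 = -1, RHS = 1 + 1 = 2; -1 ≥ 2 — FAILS

Answer: Both A and B are false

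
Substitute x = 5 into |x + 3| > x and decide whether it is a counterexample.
Substitute x = 5 into the relation:
x = 5: LHS = |5 + 3| = |8| = 8; 8 > 5 — holds

The relation holds at x = 5, so it is not a counterexample.

Answer: No, x = 5 is not a counterexample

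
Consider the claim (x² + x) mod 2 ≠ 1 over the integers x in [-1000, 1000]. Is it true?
For a polynomial with integer coefficients, its value mod 2 depends only on x mod 2, so it suffices to check one representative of each residue class, x = 0, 1:
x = 0: LHS = (0² + 0) mod 2 = 0 mod 2 = 0; 0 ≠ 1 — holds
x = 1: LHS = (1² + 1) mod 2 = 2 mod 2 = 0; 0 ≠ 1 — holds
The relation holds in every residue class, so the relation holds for every integer in [-1000, 1000].

No counterexample exists.

Answer: True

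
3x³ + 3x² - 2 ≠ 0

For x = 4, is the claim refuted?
Substitute x = 4 into the relation:
x = 4: LHS = 3·4³ + 3·4² - 2 = 238; 238 ≠ 0 — holds

The relation holds at x = 4, so it is not a counterexample.

Answer: No, x = 4 is not a counterexample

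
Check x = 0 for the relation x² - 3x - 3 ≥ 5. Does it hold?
x = 0: LHS = 0² - 3·0 - 3 = -3; -3 ≥ 5 — FAILS

The relation fails at x = 0, so x = 0 is a counterexample.

Answer: No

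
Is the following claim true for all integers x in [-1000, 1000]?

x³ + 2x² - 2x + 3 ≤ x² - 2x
The claim fails at x = 0:
x = 0: LHS = 0³ + 2·0² - 2·0 + 3 = 3, RHS = 0² - 2·0 = 0; 3 ≤ 0 — FAILS

Because a single integer refutes it, the statement is false.

Answer: False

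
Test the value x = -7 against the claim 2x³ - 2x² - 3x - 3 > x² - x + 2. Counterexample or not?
Substitute x = -7 into the relation:
x = -7: LHS = 2·(-7)³ - 2·(-7)² - 3·(-7) - 3 = -766, RHS = (-7)² - (-7) + 2 = 58; -766 > 58 — FAILS

Since the claim fails at x = -7, this value is a counterexample.

Answer: Yes, x = -7 is a counterexample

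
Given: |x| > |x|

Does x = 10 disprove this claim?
Substitute x = 10 into the relation:
x = 10: LHS = |10| = 10, RHS = |10| = 10; 10 > 10 — FAILS

Since the claim fails at x = 10, this value is a counterexample.

Answer: Yes, x = 10 is a counterexample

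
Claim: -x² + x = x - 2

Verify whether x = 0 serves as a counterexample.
Substitute x = 0 into the relation:
x = 0: LHS = -0² + 0 = 0, RHS = 0 - 2 = -2; 0 = -2 — FAILS

Since the claim fails at x = 0, this value is a counterexample.

Answer: Yes, x = 0 is a counterexample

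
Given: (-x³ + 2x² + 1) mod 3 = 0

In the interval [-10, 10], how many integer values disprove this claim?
Counterexamples in [-10, 10]: {-10, -9, -8, -7, -6, -5, -4, -3, -2, -1, 0, 1, 2, 3, 4, 5, 6, 7, 8, 9, 10}.

Counting them gives 21 values.

Answer: 21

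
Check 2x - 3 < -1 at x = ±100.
x = 100: LHS = 2·100 - 3 = 197; 197 < -1 — FAILS
x = -100: LHS = 2·(-100) - 3 = -203; -203 < -1 — holds

Answer: Partially: fails for x = 100, holds for x = -100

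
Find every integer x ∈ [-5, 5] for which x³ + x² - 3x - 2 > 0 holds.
Holds for: {-1, 2, 3, 4, 5}
Fails for: {-5, -4, -3, -2, 0, 1}

Answer: {-1, 2, 3, 4, 5}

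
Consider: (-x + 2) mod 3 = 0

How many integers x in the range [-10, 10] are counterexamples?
Counterexamples in [-10, 10]: {-9, -8, -6, -5, -3, -2, 0, 1, 3, 4, 6, 7, 9, 10}.

Counting them gives 14 values.

Answer: 14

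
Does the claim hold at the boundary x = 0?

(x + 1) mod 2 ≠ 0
x = 0: LHS = (0 + 1) mod 2 = 1 mod 2 = 1; 1 ≠ 0 — holds

The relation is satisfied at x = 0.

Answer: Yes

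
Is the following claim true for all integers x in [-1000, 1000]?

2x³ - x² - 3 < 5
The claim fails at x = 2:
x = 2: LHS = 2·2³ - 2² - 3 = 9; 9 < 5 — FAILS

Because a single integer refutes it, the statement is false.

Answer: False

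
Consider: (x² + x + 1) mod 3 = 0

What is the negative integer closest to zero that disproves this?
Testing negative integers from -1 downward:
x = -1: LHS = ((-1)² + (-1) + 1) mod 3 = 1 mod 3 = 1; 1 = 0 — FAILS  ← closest negative counterexample to 0

Answer: x = -1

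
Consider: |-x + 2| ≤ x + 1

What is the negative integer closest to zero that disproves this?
Testing negative integers from -1 downward:
x = -1: LHS = |-(-1) + 2| = |3| = 3, RHS = (-1) + 1 = 0; 3 ≤ 0 — FAILS  ← closest negative counterexample to 0

Answer: x = -1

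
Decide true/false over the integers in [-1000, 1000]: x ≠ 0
The claim fails at x = 0:
x = 0: 0 ≠ 0 — FAILS

Because a single integer refutes it, the statement is false.

Answer: False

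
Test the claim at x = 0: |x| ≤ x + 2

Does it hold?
x = 0: LHS = |0| = 0, RHS = 0 + 2 = 2; 0 ≤ 2 — holds

The relation is satisfied at x = 0.

Answer: Yes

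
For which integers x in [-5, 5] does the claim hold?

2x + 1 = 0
Track d = LHS − RHS over the integers in [-5, 5]. Equality would need d = 0, but d changes sign only between consecutive integers, jumping over 0:
x = -1: LHS = 2·(-1) + 1 = -1; -1 = 0 — FAILS  (d = -1)
x = 0: LHS = 2·0 + 1 = 1; 1 = 0 — FAILS  (d = 1)
Away from these crossings d keeps a constant sign, and checking every integer in [-5, 5] confirms d ≠ 0 throughout. Hence the two sides are never equal, so the claimed relation (=) fails for every integer in [-5, 5].

Answer: None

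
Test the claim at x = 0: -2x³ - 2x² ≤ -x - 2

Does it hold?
x = 0: LHS = -2·0³ - 2·0² = 0, RHS = -0 - 2 = -2; 0 ≤ -2 — FAILS

The relation fails at x = 0, so x = 0 is a counterexample.

Answer: No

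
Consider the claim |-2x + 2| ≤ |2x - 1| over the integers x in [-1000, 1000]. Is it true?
The claim fails at x = 0:
x = 0: LHS = |-2·0 + 2| = |2| = 2, RHS = |2·0 - 1| = |-1| = 1; 2 ≤ 1 — FAILS

Because a single integer refutes it, the statement is false.

Answer: False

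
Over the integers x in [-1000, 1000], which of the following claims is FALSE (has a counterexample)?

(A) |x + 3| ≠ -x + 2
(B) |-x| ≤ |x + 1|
(A) Track d = LHS − RHS over the integers in [-1000, 1000]. Equality would need d = 0, but d changes sign only between consecutive integers, jumping over 0:
x = -1: LHS = |(-1) + 3| = |2| = 2, RHS = -(-1) + 2 = 3; 2 ≠ 3 — holds  (d = -1)
x = 0: LHS = |0 + 3| = |3| = 3, RHS = -0 + 2 = 2; 3 ≠ 2 — holds  (d = 1)
Away from these crossings d keeps a constant sign, and checking every integer in [-1000, 1000] confirms d ≠ 0 throughout. Hence the two sides are never equal, so the relation holds for every integer in [-1000, 1000].

(B) x = -1: LHS = |-(-1)| = |1| = 1, RHS = |(-1) + 1| = |0| = 0; 1 ≤ 0 — FAILS

Only (B) has a counterexample.

Answer: B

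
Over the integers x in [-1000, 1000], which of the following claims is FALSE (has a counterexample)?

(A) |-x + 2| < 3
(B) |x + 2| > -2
(A) x = -1: LHS = |-(-1) + 2| = |3| = 3; 3 < 3 — FAILS

(B) An absolute value is never negative, so the left side is ≥ 0 for every x, while the right side is -2. Tightest case in [-1000, 1000] is x = -2:
x = -2: LHS = |(-2) + 2| = |0| = 0; 0 > -2 — holds
Hence LHS − RHS is never zero or negative, i.e. LHS > RHS throughout, so the relation holds for every integer in [-1000, 1000].

Only (A) has a counterexample.

Answer: A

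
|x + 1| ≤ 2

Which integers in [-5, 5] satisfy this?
Holds for: {-3, -2, -1, 0, 1}
Fails for: {-5, -4, 2, 3, 4, 5}

Answer: {-3, -2, -1, 0, 1}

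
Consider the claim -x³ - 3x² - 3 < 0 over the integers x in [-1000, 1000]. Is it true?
The claim fails at x = -4:
x = -4: LHS = -(-4)³ - 3·(-4)² - 3 = 13; 13 < 0 — FAILS

Because a single integer refutes it, the statement is false.

Answer: False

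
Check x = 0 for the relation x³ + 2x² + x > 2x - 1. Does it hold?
x = 0: LHS = 0³ + 2·0² + 0 = 0, RHS = 2·0 - 1 = -1; 0 > -1 — holds

The relation is satisfied at x = 0.

Answer: Yes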